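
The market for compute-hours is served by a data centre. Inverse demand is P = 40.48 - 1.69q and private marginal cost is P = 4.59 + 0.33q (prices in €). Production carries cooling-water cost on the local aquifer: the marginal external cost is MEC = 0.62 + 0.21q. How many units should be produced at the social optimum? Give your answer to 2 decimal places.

q* = 15.82

Social marginal cost = private MC + MEC = 5.21 + 0.54q.
Set SMC = demand: 5.21 + 0.54q = 40.48 - 1.69q → q* = 15.8161.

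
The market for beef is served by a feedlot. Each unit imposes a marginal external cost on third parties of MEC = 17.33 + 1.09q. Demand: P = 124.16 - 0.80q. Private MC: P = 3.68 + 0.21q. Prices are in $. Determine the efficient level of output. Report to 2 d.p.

Social marginal cost = private MC + MEC = 21.01 + 1.30q.
Set SMC = demand: 21.01 + 1.30q = 124.16 - 0.80q → q* = 49.1190.

q* = 49.12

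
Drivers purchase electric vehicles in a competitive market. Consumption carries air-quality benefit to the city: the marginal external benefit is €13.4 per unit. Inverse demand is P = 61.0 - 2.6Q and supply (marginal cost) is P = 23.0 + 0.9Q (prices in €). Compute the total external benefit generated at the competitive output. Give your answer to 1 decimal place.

Market equilibrium (private): 23.0 + 0.9Q = 61.0 - 2.6Q → Q_m = 10.8571.
Total external benefit = MEB × Q_m = 13.4 × 10.8571 = 145.4851.

€145.5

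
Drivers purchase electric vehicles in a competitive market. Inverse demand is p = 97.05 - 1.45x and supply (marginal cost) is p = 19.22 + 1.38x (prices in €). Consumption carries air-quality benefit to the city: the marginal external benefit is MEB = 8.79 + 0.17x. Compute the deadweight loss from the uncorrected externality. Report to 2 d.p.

Market equilibrium (private): 19.22 + 1.38x = 97.05 - 1.45x → x_m = 27.5018.
Social marginal benefit = demand + MEB = 105.84 - 1.28x.
Set SMB = MC: 105.84 - 1.28x = 19.22 + 1.38x → x* = 32.5639.
Between x* and x_m the wedge SMB − MC runs linearly from 0 to MEB(x_m), so the loss is a triangle.
DWL = ½ × 5.0621 × 13.4653 = 34.0813.

DWL = €34.08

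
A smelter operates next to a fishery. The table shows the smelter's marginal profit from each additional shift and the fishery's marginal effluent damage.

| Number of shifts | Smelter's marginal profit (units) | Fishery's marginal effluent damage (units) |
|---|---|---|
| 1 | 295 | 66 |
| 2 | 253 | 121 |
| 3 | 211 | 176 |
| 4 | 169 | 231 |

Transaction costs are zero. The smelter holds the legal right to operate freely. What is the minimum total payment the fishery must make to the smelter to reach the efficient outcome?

Left alone the smelter would choose level 4 (marginal profit stays positive).
Efficient level: k* = 3 (marginal profit ≥ marginal effluent damage through 3).
The fishery must at least cover the smelter's forgone profit from cutting 4→3: 169 = 169.

169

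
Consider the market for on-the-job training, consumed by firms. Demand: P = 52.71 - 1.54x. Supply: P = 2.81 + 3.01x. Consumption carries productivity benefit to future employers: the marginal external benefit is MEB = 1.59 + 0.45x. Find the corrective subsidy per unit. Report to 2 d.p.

Social marginal benefit = demand + MEB = 54.30 - 1.09x.
Set SMB = MC: 54.30 - 1.09x = 2.81 + 3.01x → x* = 12.5585.
The Pigouvian subsidy equals MEB at x*: 1.59 + 0.45×12.5585 = 7.2413.

subsidy = 7.24 per unit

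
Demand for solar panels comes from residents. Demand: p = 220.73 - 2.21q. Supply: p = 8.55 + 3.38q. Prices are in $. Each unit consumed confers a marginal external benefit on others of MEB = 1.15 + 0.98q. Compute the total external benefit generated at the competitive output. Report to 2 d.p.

Market equilibrium (private): 8.55 + 3.38q = 220.73 - 2.21q → q_m = 37.9571.
Total external benefit = ∫₀^{q_m} (1.15 + 0.98q) dq = 1.15×37.9571 + ½×0.98×37.9571² = 749.6140.

$749.61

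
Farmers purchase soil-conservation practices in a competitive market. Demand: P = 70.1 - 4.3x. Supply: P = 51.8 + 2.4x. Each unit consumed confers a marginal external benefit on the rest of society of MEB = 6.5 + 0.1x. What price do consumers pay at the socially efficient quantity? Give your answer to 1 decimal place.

Social marginal benefit = demand + MEB = 76.6 - 4.2x.
Set SMB = MC: 76.6 - 4.2x = 51.8 + 2.4x → x* = 3.7576.
Consumer price on the demand curve at x*: 70.1 − 4.3×3.7576 = 53.9423.

P = 53.9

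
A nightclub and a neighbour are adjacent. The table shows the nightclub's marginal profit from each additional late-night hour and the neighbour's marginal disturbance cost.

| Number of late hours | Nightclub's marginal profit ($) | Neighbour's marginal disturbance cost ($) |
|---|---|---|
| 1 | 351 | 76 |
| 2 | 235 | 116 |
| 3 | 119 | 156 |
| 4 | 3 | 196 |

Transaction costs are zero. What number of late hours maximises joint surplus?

Bargaining reaches the level where marginal profit last exceeds marginal disturbance cost.
That holds through level 2 (235 ≥ 116) but not at 3 (119 < 156).

2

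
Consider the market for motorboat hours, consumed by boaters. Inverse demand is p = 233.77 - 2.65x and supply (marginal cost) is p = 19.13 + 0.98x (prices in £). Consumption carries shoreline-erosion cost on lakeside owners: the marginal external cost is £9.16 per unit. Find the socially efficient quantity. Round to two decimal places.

Social marginal benefit = demand − MEC = 224.61 - 2.65x.
Set SMB = MC: 224.61 - 2.65x = 19.13 + 0.98x → x* = 56.6061.

x* = 56.61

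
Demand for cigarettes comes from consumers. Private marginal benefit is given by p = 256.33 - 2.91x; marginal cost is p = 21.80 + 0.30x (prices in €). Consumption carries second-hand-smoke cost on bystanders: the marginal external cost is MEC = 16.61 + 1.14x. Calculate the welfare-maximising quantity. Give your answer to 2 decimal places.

Social marginal benefit = demand − MEC = 239.72 - 4.05x.
Set SMB = MC: 239.72 - 4.05x = 21.80 + 0.30x → x* = 50.0966.

x* = 50.10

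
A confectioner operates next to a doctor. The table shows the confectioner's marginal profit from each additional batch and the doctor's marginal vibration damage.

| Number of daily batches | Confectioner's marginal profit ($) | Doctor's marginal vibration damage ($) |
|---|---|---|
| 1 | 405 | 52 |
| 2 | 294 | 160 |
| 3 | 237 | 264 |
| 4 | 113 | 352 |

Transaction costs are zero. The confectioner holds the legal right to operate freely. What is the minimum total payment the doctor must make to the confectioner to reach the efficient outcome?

$350

Left alone the confectioner would choose level 4 (marginal profit stays positive).
Efficient level: k* = 2 (marginal profit ≥ marginal vibration damage through 2).
The doctor must at least cover the confectioner's forgone profit from cutting 4→2: 237 + 113 = 350.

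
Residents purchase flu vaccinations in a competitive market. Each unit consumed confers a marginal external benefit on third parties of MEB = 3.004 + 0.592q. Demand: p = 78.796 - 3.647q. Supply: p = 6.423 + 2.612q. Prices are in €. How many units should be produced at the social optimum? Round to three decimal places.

q* = 13.301

Social marginal benefit = demand + MEB = 81.800 - 3.055q.
Set SMB = MC: 81.800 - 3.055q = 6.423 + 2.612q → q* = 13.3010.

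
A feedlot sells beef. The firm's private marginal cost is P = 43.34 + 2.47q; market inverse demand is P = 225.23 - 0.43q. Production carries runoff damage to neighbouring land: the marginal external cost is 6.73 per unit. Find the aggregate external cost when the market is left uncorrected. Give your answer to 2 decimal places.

Market equilibrium (private): 43.34 + 2.47q = 225.23 - 0.43q → q_m = 62.7207.
Total external cost = MEC × q_m = 6.73 × 62.7207 = 422.1103.

422.11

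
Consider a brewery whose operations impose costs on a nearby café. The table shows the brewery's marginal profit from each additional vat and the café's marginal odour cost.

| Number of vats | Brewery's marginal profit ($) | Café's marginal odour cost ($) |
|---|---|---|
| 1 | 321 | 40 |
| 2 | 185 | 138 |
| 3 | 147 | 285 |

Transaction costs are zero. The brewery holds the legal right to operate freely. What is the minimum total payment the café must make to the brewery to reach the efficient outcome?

$147

Left alone the brewery would choose level 3 (marginal profit stays positive).
Efficient level: k* = 2 (marginal profit ≥ marginal odour cost through 2).
The café must at least cover the brewery's forgone profit from cutting 3→2: 147 = 147.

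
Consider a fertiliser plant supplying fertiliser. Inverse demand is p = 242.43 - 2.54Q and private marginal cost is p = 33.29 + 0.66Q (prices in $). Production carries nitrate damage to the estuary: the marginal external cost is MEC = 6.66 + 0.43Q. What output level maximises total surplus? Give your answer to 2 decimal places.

Q* = 55.78

Social marginal cost = private MC + MEC = 39.95 + 1.09Q.
Set SMC = demand: 39.95 + 1.09Q = 242.43 - 2.54Q → Q* = 55.7796.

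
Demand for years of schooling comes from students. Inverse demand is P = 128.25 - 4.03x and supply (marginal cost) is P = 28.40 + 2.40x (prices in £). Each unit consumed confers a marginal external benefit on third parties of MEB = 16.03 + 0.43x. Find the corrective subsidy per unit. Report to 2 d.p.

Social marginal benefit = demand + MEB = 144.28 - 3.60x.
Set SMB = MC: 144.28 - 3.60x = 28.40 + 2.40x → x* = 19.3133.
The Pigouvian subsidy equals MEB at x*: 16.03 + 0.43×19.3133 = 24.3347.

subsidy = £24.33 per unit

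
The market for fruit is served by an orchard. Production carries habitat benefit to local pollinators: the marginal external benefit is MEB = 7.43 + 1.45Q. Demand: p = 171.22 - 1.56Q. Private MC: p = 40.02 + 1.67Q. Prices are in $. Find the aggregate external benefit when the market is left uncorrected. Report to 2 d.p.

Market equilibrium (private): 40.02 + 1.67Q = 171.22 - 1.56Q → Q_m = 40.6192.
Total external benefit = ∫₀^{Q_m} (7.43 + 1.45Q) dQ = 7.43×40.6192 + ½×1.45×40.6192² = 1497.9922.

$1497.99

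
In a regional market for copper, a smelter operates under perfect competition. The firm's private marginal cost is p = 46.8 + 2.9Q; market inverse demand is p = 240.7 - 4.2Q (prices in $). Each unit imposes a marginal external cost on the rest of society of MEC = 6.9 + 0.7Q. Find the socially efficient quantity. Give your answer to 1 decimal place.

Q* = 24.0

Social marginal cost = private MC + MEC = 53.7 + 3.6Q.
Set SMC = demand: 53.7 + 3.6Q = 240.7 - 4.2Q → Q* = 23.9744.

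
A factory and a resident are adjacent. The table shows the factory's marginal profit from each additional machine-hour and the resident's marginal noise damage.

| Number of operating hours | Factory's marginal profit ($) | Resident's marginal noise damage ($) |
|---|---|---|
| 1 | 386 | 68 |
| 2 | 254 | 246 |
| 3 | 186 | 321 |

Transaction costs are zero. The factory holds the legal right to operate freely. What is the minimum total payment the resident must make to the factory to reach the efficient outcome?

$186

Left alone the factory would choose level 3 (marginal profit stays positive).
Efficient level: k* = 2 (marginal profit ≥ marginal noise damage through 2).
The resident must at least cover the factory's forgone profit from cutting 3→2: 186 = 186.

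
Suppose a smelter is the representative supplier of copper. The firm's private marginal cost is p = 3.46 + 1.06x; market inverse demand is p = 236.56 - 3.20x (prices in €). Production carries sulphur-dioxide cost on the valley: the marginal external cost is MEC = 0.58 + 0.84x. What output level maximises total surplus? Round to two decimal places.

x* = 45.59

Social marginal cost = private MC + MEC = 4.04 + 1.90x.
Set SMC = demand: 4.04 + 1.90x = 236.56 - 3.20x → x* = 45.5922.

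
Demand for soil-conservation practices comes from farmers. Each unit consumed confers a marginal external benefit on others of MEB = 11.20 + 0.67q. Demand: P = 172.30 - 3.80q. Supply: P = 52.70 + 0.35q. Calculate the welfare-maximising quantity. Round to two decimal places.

q* = 37.59

Social marginal benefit = demand + MEB = 183.50 - 3.13q.
Set SMB = MC: 183.50 - 3.13q = 52.70 + 0.35q → q* = 37.5862.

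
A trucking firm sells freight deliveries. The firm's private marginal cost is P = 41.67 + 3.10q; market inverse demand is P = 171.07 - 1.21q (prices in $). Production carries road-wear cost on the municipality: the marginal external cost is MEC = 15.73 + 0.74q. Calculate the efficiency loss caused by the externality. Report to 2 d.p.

Market equilibrium (private): 41.67 + 3.10q = 171.07 - 1.21q → q_m = 30.0232.
Social marginal cost = private MC + MEC = 57.40 + 3.84q.
Set SMC = demand: 57.40 + 3.84q = 171.07 - 1.21q → q* = 22.5089.
Height of the DWL triangle at q_m is SMC(q_m) − demand(q_m) = MEC(q_m) = 37.9472.
DWL = ½ × 7.5143 × 37.9472 = 142.5733.

DWL = $142.57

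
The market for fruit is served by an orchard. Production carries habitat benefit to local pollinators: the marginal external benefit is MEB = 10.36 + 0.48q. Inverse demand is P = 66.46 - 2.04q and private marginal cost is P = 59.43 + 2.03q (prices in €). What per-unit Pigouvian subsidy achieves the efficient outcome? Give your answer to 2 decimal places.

Social marginal cost = private MC − MEB = 49.07 + 1.55q.
Set SMC = demand: 49.07 + 1.55q = 66.46 - 2.04q → q* = 4.8440.
The Pigouvian subsidy equals MEB at q*: 10.36 + 0.48×4.8440 = 12.6851.

subsidy = €12.69 per unit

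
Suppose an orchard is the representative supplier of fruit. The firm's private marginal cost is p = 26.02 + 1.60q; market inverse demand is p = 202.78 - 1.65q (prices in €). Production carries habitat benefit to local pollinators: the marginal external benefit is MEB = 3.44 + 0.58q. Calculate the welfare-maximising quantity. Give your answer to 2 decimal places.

q* = 67.49

Social marginal cost = private MC − MEB = 22.58 + 1.02q.
Set SMC = demand: 22.58 + 1.02q = 202.78 - 1.65q → q* = 67.4906.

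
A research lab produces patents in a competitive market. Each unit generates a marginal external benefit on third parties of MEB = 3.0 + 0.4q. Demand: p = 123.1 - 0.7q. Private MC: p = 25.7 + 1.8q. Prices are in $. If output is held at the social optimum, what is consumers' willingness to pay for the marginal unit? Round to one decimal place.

P = $89.6

Social marginal cost = private MC − MEB = 22.7 + 1.4q.
Set SMC = demand: 22.7 + 1.4q = 123.1 - 0.7q → q* = 47.8095.
Consumer price on the demand curve at q*: 123.1 − 0.7×47.8095 = 89.6334.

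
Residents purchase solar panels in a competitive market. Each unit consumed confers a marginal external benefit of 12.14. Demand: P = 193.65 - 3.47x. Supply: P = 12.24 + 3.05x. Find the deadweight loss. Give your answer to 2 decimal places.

Market equilibrium (private): 12.24 + 3.05x = 193.65 - 3.47x → x_m = 27.8236.
Social marginal benefit = demand + MEB = 205.79 - 3.47x.
Set SMB = MC: 205.79 - 3.47x = 12.24 + 3.05x → x* = 29.6856.
Height of the DWL triangle at x_m is SMB(x_m) − MC(x_m) = MEB(x_m) = 12.1400.
DWL = ½ × 1.8620 × 12.1400 = 11.3023.

DWL = 11.30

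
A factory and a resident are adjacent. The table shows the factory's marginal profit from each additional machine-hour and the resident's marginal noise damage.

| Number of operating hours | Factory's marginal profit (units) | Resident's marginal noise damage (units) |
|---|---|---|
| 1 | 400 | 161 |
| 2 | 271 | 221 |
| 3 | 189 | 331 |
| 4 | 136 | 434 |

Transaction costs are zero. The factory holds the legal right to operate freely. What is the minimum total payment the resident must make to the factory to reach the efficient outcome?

Left alone the factory would choose level 4 (marginal profit stays positive).
Efficient level: k* = 2 (marginal profit ≥ marginal noise damage through 2).
The resident must at least cover the factory's forgone profit from cutting 4→2: 189 + 136 = 325.

325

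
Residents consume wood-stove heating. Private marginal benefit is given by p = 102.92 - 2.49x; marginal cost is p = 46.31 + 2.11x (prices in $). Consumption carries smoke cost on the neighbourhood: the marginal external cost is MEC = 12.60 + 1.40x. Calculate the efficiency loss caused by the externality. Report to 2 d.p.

DWL = $74.15

Market equilibrium (private): 46.31 + 2.11x = 102.92 - 2.49x → x_m = 12.3065.
Social marginal benefit = demand − MEC = 90.32 - 3.89x.
Set SMB = MC: 90.32 - 3.89x = 46.31 + 2.11x → x* = 7.3350.
The loss is the area between SMB and MC from x* to x_m; with linear curves that's a triangle of height MEC(x_m).
DWL = ½ × 4.9715 × 29.8291 = 74.1477.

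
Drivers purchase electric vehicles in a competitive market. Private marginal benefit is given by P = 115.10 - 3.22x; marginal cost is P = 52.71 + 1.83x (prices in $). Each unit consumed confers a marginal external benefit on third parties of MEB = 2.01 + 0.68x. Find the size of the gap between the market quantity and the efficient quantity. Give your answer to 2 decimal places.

2.38 units

Market equilibrium (private): 52.71 + 1.83x = 115.10 - 3.22x → x_m = 12.3545.
Social marginal benefit = demand + MEB = 117.11 - 2.54x.
Set SMB = MC: 117.11 - 2.54x = 52.71 + 1.83x → x* = 14.7368.
Gap = |12.3545 − 14.7368| = 2.3823.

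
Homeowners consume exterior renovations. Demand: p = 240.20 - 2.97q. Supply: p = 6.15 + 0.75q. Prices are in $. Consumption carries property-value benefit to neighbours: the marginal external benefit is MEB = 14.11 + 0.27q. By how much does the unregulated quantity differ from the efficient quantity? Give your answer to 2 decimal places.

Market equilibrium (private): 6.15 + 0.75q = 240.20 - 2.97q → q_m = 62.9167.
Social marginal benefit = demand + MEB = 254.31 - 2.70q.
Set SMB = MC: 254.31 - 2.70q = 6.15 + 0.75q → q* = 71.9304.
Gap = |62.9167 − 71.9304| = 9.0137.

9.01 units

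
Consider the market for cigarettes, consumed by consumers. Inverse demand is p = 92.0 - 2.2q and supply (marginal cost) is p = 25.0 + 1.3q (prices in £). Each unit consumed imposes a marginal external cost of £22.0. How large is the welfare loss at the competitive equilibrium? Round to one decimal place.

DWL = £69.1

Market equilibrium (private): 25.0 + 1.3q = 92.0 - 2.2q → q_m = 19.1429.
Social marginal benefit = demand − MEC = 70.0 - 2.2q.
Set SMB = MC: 70.0 - 2.2q = 25.0 + 1.3q → q* = 12.8571.
The welfare-loss triangle has base |q_m − q*| and height MEC(q_m) (the vertical gap between SMB and MC is zero at q* and MEC at q_m).
DWL = ½ × 6.2858 × 22.0000 = 69.1438.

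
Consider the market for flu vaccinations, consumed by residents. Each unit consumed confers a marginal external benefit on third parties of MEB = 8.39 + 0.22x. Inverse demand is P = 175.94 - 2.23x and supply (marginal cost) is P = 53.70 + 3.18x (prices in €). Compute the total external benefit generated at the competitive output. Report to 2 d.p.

€245.73

Market equilibrium (private): 53.70 + 3.18x = 175.94 - 2.23x → x_m = 22.5952.
Total external benefit = ∫₀^{x_m} (8.39 + 0.22x) dx = 8.39×22.5952 + ½×0.22×22.5952² = 245.7335.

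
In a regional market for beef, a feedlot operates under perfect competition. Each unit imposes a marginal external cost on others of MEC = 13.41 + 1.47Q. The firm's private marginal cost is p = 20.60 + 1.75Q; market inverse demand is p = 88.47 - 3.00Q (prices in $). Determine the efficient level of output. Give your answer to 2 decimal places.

Social marginal cost = private MC + MEC = 34.01 + 3.22Q.
Set SMC = demand: 34.01 + 3.22Q = 88.47 - 3.00Q → Q* = 8.7556.

Q* = 8.76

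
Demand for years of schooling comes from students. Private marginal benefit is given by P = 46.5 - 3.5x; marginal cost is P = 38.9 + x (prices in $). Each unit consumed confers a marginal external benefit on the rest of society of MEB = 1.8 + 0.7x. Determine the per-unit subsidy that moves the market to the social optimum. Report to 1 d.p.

Social marginal benefit = demand + MEB = 48.3 - 2.8x.
Set SMB = MC: 48.3 - 2.8x = 38.9 + x → x* = 2.4737.
The Pigouvian subsidy equals MEB at x*: 1.8 + 0.7×2.4737 = 3.5316.

subsidy = $3.5 per unit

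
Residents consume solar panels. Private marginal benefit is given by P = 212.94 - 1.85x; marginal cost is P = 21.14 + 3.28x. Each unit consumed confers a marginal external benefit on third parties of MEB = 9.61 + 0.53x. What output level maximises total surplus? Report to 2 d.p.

Social marginal benefit = demand + MEB = 222.55 - 1.32x.
Set SMB = MC: 222.55 - 1.32x = 21.14 + 3.28x → x* = 43.7848.

x* = 43.78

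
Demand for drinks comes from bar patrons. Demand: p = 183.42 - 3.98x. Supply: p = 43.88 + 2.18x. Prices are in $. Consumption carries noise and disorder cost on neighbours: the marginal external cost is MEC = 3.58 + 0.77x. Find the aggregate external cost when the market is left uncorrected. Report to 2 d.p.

Market equilibrium (private): 43.88 + 2.18x = 183.42 - 3.98x → x_m = 22.6526.
Total external cost = ∫₀^{x_m} (3.58 + 0.77x) dx = 3.58×22.6526 + ½×0.77×22.6526² = 278.6553.

$278.66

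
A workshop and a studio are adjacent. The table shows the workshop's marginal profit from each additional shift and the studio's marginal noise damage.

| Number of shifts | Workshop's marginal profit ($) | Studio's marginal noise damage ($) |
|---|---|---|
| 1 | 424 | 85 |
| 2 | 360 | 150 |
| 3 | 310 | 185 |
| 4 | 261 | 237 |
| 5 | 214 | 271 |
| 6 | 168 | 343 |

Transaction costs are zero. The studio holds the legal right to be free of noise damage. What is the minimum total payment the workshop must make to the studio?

$657

Efficient level: marginal profit ≥ marginal noise damage through level 4, so k* = 4.
With the studio holding the right, the workshop must at least compensate total damage at k*: 85 + 150 + 185 + 237 = 657.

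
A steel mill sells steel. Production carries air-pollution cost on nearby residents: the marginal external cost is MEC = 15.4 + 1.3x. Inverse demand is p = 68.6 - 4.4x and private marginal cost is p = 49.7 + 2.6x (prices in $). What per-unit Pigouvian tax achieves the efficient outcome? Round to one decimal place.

Social marginal cost = private MC + MEC = 65.1 + 3.9x.
Set SMC = demand: 65.1 + 3.9x = 68.6 - 4.4x → x* = 0.4217.
The Pigouvian tax equals MEC at x*: 15.4 + 1.3×0.4217 = 15.9482.

tax = $15.9 per unit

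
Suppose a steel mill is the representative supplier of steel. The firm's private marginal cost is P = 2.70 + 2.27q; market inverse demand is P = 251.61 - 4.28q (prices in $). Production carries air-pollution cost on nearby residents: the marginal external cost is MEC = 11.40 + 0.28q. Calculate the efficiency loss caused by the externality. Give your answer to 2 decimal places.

Market equilibrium (private): 2.70 + 2.27q = 251.61 - 4.28q → q_m = 38.0015.
Social marginal cost = private MC + MEC = 14.10 + 2.55q.
Set SMC = demand: 14.10 + 2.55q = 251.61 - 4.28q → q* = 34.7745.
The loss is the area between SMC and demand from q* to q_m; with linear curves that's a triangle of height MEC(q_m).
DWL = ½ × 3.2270 × 22.0404 = 35.5622.

DWL = $35.56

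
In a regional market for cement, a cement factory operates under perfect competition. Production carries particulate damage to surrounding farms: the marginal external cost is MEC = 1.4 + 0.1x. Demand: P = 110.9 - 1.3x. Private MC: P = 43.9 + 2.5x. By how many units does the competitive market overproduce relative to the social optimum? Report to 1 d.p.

Market equilibrium (private): 43.9 + 2.5x = 110.9 - 1.3x → x_m = 17.6316.
Social marginal cost = private MC + MEC = 45.3 + 2.6x.
Set SMC = demand: 45.3 + 2.6x = 110.9 - 1.3x → x* = 16.8205.
Gap = |17.6316 − 16.8205| = 0.8111.

0.8 units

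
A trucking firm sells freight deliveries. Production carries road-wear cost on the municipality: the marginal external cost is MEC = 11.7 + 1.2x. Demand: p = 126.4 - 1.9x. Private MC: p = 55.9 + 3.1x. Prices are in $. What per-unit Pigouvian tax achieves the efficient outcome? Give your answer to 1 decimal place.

tax = $23.1 per unit

Social marginal cost = private MC + MEC = 67.6 + 4.3x.
Set SMC = demand: 67.6 + 4.3x = 126.4 - 1.9x → x* = 9.4839.
The Pigouvian tax equals MEC at x*: 11.7 + 1.2×9.4839 = 23.0807.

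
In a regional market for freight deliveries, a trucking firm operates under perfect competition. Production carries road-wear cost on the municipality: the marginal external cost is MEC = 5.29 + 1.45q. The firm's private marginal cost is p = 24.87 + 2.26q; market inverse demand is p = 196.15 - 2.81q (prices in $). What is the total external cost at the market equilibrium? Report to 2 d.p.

Market equilibrium (private): 24.87 + 2.26q = 196.15 - 2.81q → q_m = 33.7830.
Total external cost = ∫₀^{q_m} (5.29 + 1.45q) dq = 5.29×33.7830 + ½×1.45×33.7830² = 1006.1481.

$1006.15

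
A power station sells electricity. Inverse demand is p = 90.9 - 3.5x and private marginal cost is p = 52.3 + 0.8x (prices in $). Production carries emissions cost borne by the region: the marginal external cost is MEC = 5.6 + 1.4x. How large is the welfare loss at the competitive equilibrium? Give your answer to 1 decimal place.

DWL = $29.0

Market equilibrium (private): 52.3 + 0.8x = 90.9 - 3.5x → x_m = 8.9767.
Social marginal cost = private MC + MEC = 57.9 + 2.2x.
Set SMC = demand: 57.9 + 2.2x = 90.9 - 3.5x → x* = 5.7895.
The loss is the area between SMC and demand from x* to x_m; with linear curves that's a triangle of height MEC(x_m).
DWL = ½ × 3.1872 × 18.1674 = 28.9516.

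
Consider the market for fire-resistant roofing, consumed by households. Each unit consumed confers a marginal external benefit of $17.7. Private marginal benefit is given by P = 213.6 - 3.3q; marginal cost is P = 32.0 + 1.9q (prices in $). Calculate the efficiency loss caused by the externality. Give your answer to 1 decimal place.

DWL = $30.1

Market equilibrium (private): 32.0 + 1.9q = 213.6 - 3.3q → q_m = 34.9231.
Social marginal benefit = demand + MEB = 231.3 - 3.3q.
Set SMB = MC: 231.3 - 3.3q = 32.0 + 1.9q → q* = 38.3269.
Between q* and q_m the wedge SMB − MC runs linearly from 0 to MEB(q_m), so the loss is a triangle.
DWL = ½ × 3.4038 × 17.7000 = 30.1236.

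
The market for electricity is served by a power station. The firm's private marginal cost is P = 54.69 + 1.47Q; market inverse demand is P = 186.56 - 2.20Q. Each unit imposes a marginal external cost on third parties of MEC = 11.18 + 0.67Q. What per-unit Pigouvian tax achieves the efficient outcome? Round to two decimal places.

Social marginal cost = private MC + MEC = 65.87 + 2.14Q.
Set SMC = demand: 65.87 + 2.14Q = 186.56 - 2.20Q → Q* = 27.8088.
The Pigouvian tax equals MEC at Q*: 11.18 + 0.67×27.8088 = 29.8119.

tax = 29.81 per unit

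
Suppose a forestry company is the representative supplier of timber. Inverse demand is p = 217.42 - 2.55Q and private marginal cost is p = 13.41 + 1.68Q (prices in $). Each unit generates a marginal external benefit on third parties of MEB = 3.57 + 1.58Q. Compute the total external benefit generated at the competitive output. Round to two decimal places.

$2009.77

Market equilibrium (private): 13.41 + 1.68Q = 217.42 - 2.55Q → Q_m = 48.2293.
Total external benefit = ∫₀^{Q_m} (3.57 + 1.58Q) dQ = 3.57×48.2293 + ½×1.58×48.2293² = 2009.7703.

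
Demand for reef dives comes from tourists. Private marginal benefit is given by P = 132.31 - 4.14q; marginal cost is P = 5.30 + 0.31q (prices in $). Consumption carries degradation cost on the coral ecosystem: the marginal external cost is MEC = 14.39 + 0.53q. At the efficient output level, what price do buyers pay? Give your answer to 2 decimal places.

Social marginal benefit = demand − MEC = 117.92 - 4.67q.
Set SMB = MC: 117.92 - 4.67q = 5.30 + 0.31q → q* = 22.6145.
Consumer price on the demand curve at q*: 132.31 − 4.14×22.6145 = 38.6860.

P = $38.69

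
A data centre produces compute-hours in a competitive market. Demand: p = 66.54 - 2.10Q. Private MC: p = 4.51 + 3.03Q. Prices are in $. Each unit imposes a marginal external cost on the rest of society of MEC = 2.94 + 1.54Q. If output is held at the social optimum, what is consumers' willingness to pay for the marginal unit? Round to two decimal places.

Social marginal cost = private MC + MEC = 7.45 + 4.57Q.
Set SMC = demand: 7.45 + 4.57Q = 66.54 - 2.10Q → Q* = 8.8591.
Consumer price on the demand curve at Q*: 66.54 − 2.10×8.8591 = 47.9359.

P = $47.94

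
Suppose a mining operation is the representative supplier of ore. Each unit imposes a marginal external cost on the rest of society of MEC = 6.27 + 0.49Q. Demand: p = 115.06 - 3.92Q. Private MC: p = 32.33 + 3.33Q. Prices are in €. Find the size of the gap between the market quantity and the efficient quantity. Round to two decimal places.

Market equilibrium (private): 32.33 + 3.33Q = 115.06 - 3.92Q → Q_m = 11.4110.
Social marginal cost = private MC + MEC = 38.60 + 3.82Q.
Set SMC = demand: 38.60 + 3.82Q = 115.06 - 3.92Q → Q* = 9.8786.
Gap = |11.4110 − 9.8786| = 1.5324.

1.53 units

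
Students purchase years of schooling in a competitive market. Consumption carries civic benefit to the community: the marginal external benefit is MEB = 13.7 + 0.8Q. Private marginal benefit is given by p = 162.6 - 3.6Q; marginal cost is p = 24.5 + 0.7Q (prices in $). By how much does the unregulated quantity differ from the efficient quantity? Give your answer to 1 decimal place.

11.3 units

Market equilibrium (private): 24.5 + 0.7Q = 162.6 - 3.6Q → Q_m = 32.1163.
Social marginal benefit = demand + MEB = 176.3 - 2.8Q.
Set SMB = MC: 176.3 - 2.8Q = 24.5 + 0.7Q → Q* = 43.3714.
Gap = |32.1163 − 43.3714| = 11.2551.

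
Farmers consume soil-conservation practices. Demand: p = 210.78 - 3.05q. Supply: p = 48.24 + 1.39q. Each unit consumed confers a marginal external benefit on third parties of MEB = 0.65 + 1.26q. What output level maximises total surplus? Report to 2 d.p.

Social marginal benefit = demand + MEB = 211.43 - 1.79q.
Set SMB = MC: 211.43 - 1.79q = 48.24 + 1.39q → q* = 51.3176.

q* = 51.32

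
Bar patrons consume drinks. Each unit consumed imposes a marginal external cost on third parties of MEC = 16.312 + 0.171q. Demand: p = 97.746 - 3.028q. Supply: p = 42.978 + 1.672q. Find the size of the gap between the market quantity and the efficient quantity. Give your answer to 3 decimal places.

Market equilibrium (private): 42.978 + 1.672q = 97.746 - 3.028q → q_m = 11.6528.
Social marginal benefit = demand − MEC = 81.434 - 3.199q.
Set SMB = MC: 81.434 - 3.199q = 42.978 + 1.672q → q* = 7.8949.
Gap = |11.6528 − 7.8949| = 3.7579.

3.758 units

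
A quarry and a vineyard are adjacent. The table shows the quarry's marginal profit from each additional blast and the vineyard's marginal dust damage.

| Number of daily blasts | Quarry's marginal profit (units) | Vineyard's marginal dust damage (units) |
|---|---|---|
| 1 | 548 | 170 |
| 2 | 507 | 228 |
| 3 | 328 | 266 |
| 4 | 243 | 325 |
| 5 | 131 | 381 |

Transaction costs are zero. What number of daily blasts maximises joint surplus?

Bargaining reaches the level where marginal profit last exceeds marginal dust damage.
That holds through level 3 (328 ≥ 266) but not at 4 (243 < 325).

3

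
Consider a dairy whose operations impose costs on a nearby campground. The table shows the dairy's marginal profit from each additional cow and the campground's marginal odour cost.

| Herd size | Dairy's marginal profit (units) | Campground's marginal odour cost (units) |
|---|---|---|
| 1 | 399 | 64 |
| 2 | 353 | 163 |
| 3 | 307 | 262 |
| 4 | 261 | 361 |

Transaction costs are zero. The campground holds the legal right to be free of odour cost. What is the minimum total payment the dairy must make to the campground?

489

Efficient level: marginal profit ≥ marginal odour cost through level 3, so k* = 3.
With the campground holding the right, the dairy must at least compensate total damage at k*: 64 + 163 + 262 = 489.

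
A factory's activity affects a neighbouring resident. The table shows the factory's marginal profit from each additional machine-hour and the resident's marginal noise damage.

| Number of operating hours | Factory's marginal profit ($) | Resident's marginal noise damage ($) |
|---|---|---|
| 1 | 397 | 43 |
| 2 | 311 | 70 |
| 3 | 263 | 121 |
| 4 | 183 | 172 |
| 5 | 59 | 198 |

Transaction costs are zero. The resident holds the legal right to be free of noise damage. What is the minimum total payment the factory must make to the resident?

$406

Efficient level: marginal profit ≥ marginal noise damage through level 4, so k* = 4.
With the resident holding the right, the factory must at least compensate total damage at k*: 43 + 70 + 121 + 172 = 406.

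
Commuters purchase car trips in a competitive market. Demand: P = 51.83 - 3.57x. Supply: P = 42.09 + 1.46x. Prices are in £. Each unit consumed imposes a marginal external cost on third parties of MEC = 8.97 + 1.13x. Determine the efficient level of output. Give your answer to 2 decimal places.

Social marginal benefit = demand − MEC = 42.86 - 4.70x.
Set SMB = MC: 42.86 - 4.70x = 42.09 + 1.46x → x* = 0.1250.

x* = 0.13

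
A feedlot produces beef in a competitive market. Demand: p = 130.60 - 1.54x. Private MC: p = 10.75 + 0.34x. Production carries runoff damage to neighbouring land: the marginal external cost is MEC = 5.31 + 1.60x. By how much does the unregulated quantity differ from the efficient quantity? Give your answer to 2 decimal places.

30.84 units

Market equilibrium (private): 10.75 + 0.34x = 130.60 - 1.54x → x_m = 63.7500.
Social marginal cost = private MC + MEC = 16.06 + 1.94x.
Set SMC = demand: 16.06 + 1.94x = 130.60 - 1.54x → x* = 32.9138.
Gap = |63.7500 − 32.9138| = 30.8362.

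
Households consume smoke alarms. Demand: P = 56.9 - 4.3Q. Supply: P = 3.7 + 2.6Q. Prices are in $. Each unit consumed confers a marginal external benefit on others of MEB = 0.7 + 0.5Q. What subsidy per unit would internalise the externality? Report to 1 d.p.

subsidy = $4.9 per unit

Social marginal benefit = demand + MEB = 57.6 - 3.8Q.
Set SMB = MC: 57.6 - 3.8Q = 3.7 + 2.6Q → Q* = 8.4219.
The Pigouvian subsidy equals MEB at Q*: 0.7 + 0.5×8.4219 = 4.9110.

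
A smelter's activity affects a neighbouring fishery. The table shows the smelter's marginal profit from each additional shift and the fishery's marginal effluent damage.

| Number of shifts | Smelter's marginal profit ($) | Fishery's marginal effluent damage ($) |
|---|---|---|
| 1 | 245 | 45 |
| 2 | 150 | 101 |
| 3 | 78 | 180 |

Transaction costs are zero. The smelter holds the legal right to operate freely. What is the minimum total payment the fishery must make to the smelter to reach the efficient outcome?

$78

Left alone the smelter would choose level 3 (marginal profit stays positive).
Efficient level: k* = 2 (marginal profit ≥ marginal effluent damage through 2).
The fishery must at least cover the smelter's forgone profit from cutting 3→2: 78 = 78.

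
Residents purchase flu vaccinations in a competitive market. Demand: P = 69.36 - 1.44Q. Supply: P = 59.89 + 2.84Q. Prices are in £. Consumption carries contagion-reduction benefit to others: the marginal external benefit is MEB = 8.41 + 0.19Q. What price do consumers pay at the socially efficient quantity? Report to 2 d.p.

Social marginal benefit = demand + MEB = 77.77 - 1.25Q.
Set SMB = MC: 77.77 - 1.25Q = 59.89 + 2.84Q → Q* = 4.3716.
Consumer price on the demand curve at Q*: 69.36 − 1.44×4.3716 = 63.0649.

P = £63.06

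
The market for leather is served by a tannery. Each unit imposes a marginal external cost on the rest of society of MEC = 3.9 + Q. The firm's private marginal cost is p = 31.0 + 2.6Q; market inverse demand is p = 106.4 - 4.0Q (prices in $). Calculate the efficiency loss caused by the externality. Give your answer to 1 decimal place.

Market equilibrium (private): 31.0 + 2.6Q = 106.4 - 4.0Q → Q_m = 11.4242.
Social marginal cost = private MC + MEC = 34.9 + 3.6Q.
Set SMC = demand: 34.9 + 3.6Q = 106.4 - 4.0Q → Q* = 9.4079.
Height of the DWL triangle at Q_m is SMC(Q_m) − demand(Q_m) = MEC(Q_m) = 15.3242.
DWL = ½ × 2.0163 × 15.3242 = 15.4491.

DWL = $15.4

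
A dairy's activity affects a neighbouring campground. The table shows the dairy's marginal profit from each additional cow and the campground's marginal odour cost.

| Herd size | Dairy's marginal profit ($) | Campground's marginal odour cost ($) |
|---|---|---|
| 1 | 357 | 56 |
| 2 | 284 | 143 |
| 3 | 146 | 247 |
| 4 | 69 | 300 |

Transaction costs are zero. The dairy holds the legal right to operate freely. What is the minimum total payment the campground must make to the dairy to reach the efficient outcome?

$215

Left alone the dairy would choose level 4 (marginal profit stays positive).
Efficient level: k* = 2 (marginal profit ≥ marginal odour cost through 2).
The campground must at least cover the dairy's forgone profit from cutting 4→2: 146 + 69 = 215.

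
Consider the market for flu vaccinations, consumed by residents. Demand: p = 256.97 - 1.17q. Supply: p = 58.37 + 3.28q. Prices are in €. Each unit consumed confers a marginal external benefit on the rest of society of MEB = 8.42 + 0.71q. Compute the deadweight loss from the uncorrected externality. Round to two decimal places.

DWL = €215.05

Market equilibrium (private): 58.37 + 3.28q = 256.97 - 1.17q → q_m = 44.6292.
Social marginal benefit = demand + MEB = 265.39 - 0.46q.
Set SMB = MC: 265.39 - 0.46q = 58.37 + 3.28q → q* = 55.3529.
Height of the DWL triangle at q_m is SMB(q_m) − MC(q_m) = MEB(q_m) = 40.1067.
DWL = ½ × 10.7237 × 40.1067 = 215.0461.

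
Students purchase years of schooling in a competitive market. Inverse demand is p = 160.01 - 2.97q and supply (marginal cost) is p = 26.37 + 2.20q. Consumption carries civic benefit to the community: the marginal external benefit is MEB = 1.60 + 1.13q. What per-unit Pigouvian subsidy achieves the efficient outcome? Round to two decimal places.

subsidy = 39.43 per unit

Social marginal benefit = demand + MEB = 161.61 - 1.84q.
Set SMB = MC: 161.61 - 1.84q = 26.37 + 2.20q → q* = 33.4752.
The Pigouvian subsidy equals MEB at q*: 1.60 + 1.13×33.4752 = 39.4270.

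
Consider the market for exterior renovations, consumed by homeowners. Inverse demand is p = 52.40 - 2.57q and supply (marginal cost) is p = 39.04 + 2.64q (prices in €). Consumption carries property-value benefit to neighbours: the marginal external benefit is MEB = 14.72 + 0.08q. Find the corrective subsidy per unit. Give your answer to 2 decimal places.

Social marginal benefit = demand + MEB = 67.12 - 2.49q.
Set SMB = MC: 67.12 - 2.49q = 39.04 + 2.64q → q* = 5.4737.
The Pigouvian subsidy equals MEB at q*: 14.72 + 0.08×5.4737 = 15.1579.

subsidy = €15.16 per unit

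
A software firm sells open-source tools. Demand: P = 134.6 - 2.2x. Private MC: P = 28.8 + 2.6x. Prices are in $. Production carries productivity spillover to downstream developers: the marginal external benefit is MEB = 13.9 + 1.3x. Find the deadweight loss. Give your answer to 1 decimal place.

Market equilibrium (private): 28.8 + 2.6x = 134.6 - 2.2x → x_m = 22.0417.
Social marginal cost = private MC − MEB = 14.9 + 1.3x.
Set SMC = demand: 14.9 + 1.3x = 134.6 - 2.2x → x* = 34.2000.
Height of the DWL triangle at x_m is demand(x_m) − SMC(x_m) = MEB(x_m) = 42.5542.
DWL = ½ × 12.1583 × 42.5542 = 258.6934.

DWL = $258.7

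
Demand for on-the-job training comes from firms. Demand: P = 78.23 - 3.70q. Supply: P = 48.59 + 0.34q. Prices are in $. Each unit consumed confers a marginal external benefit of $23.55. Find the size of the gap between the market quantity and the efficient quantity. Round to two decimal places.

5.83 units

Market equilibrium (private): 48.59 + 0.34q = 78.23 - 3.70q → q_m = 7.3366.
Social marginal benefit = demand + MEB = 101.78 - 3.70q.
Set SMB = MC: 101.78 - 3.70q = 48.59 + 0.34q → q* = 13.1658.
Gap = |7.3366 − 13.1658| = 5.8292.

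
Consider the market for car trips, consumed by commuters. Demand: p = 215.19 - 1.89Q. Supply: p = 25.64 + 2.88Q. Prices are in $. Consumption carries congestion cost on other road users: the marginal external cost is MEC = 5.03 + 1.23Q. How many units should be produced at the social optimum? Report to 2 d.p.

Q* = 30.75

Social marginal benefit = demand − MEC = 210.16 - 3.12Q.
Set SMB = MC: 210.16 - 3.12Q = 25.64 + 2.88Q → Q* = 30.7533.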